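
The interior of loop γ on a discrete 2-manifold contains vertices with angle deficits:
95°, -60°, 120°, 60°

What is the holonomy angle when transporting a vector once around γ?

Holonomy = total enclosed curvature = 95° + (-60°) + 120° + 60° = 215°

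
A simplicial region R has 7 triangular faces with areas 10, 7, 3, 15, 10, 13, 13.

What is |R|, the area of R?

10 + 7 + 3 + 15 + 10 + 13 + 13 = 71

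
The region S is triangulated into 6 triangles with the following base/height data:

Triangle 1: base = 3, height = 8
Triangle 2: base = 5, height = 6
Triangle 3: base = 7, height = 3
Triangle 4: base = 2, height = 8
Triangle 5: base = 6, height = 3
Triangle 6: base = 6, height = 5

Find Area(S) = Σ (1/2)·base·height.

(1/2)×3×8 + (1/2)×5×6 + (1/2)×7×3 + (1/2)×2×8 + (1/2)×6×3 + (1/2)×6×5 = 69.5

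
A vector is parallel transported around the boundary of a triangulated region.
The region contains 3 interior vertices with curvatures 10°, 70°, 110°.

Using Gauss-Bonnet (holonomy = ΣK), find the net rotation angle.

Holonomy = total enclosed curvature = 10° + 70° + 110° = 190°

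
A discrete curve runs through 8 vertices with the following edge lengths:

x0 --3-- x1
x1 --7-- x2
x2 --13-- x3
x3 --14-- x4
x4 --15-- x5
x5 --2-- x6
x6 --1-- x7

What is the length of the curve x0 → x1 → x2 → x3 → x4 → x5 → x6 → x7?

Arc length = 3 + 7 + 13 + 14 + 15 + 2 + 1 = 55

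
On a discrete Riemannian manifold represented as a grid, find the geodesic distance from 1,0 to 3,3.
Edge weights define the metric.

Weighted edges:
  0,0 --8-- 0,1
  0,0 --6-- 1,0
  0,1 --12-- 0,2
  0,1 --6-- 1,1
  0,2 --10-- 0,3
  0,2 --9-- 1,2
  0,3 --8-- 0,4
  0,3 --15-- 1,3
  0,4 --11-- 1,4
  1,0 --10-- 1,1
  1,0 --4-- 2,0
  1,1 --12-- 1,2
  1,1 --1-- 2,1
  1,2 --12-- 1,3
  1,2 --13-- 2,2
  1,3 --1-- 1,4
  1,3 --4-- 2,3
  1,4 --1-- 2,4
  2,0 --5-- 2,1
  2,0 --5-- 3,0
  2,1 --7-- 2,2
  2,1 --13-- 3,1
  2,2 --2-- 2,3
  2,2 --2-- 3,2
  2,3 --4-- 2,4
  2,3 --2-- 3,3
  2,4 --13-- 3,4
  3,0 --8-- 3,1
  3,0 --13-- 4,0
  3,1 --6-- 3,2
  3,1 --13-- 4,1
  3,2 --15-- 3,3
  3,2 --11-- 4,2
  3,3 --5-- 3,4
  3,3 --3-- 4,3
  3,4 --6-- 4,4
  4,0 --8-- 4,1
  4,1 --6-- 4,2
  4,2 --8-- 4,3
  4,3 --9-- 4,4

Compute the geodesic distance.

Shortest path: 1,0 → 2,0 → 2,1 → 2,2 → 2,3 → 3,3, total weight = 20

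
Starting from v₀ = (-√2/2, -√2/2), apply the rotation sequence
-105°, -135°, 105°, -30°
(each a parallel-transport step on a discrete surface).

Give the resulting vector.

Total rotation: (-105°) + (-135°) + 105° + (-30°) = -165°. Final vector: (0.5000, 0.8660)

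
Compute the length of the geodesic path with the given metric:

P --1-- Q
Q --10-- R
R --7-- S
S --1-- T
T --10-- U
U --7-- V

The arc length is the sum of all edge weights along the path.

Arc length = 1 + 10 + 7 + 1 + 10 + 7 = 36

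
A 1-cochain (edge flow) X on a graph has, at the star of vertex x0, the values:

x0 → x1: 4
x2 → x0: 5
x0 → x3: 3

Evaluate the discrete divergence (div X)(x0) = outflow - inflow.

Divergence = sum of outgoing flows = 4 + (-5) + 3 = 2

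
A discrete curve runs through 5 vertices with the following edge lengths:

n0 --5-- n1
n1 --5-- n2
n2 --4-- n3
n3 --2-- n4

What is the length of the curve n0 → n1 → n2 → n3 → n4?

Arc length = 5 + 5 + 4 + 2 = 16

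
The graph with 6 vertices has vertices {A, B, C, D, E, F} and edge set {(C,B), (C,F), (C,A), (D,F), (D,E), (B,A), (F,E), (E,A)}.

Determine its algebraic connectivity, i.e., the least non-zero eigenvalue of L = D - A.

Degrees: deg(A) = 3, deg(B) = 2, deg(C) = 3, deg(D) = 2, deg(E) = 3, deg(F) = 3.
L = D − A with rows/columns ordered (A, B, C, D, E, F):
  [ 3, -1, -1,  0, -1,  0]
  [-1,  2, -1,  0,  0,  0]
  [-1, -1,  3,  0,  0, -1]
  [ 0,  0,  0,  2, -1, -1]
  [-1,  0,  0, -1,  3, -1]
  [ 0,  0, -1, -1, -1,  3]
Characteristic polynomial: det(λI − L) = λ(λ − 1)(λ − 3)²(λ − 4)(λ − 5).
Roots: λ = 0; (λ − 1) = 0 ⇒ λ = 1; (λ − 3) = 0 ⇒ λ = 3 (multiplicity 2); (λ − 4) = 0 ⇒ λ = 4; (λ − 5) = 0 ⇒ λ = 5.
(Check: the roots sum (with multiplicity) to 16, matching trace L = Σdeg = 2·8 = 16.)
Laplacian eigenvalues: [0.0, 1.0, 3.0, 3.0, 4.0, 5.0]. Algebraic connectivity (smallest non-zero eigenvalue) = 1.0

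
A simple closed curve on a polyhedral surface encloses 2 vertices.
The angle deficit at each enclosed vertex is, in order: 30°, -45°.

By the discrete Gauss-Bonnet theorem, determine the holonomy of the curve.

Holonomy = total enclosed curvature = 30° + (-45°) = -15°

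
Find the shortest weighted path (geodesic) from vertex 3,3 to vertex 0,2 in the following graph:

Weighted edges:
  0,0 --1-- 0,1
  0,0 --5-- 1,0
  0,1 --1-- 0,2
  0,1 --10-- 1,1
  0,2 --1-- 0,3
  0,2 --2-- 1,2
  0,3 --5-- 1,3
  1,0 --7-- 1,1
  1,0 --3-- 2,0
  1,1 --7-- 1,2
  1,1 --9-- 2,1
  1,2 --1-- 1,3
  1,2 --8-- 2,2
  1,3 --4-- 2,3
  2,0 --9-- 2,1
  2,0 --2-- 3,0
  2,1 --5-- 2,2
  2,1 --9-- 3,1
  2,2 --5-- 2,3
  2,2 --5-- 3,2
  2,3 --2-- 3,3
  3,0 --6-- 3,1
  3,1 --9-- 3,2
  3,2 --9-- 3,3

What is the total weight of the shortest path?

Shortest path: 3,3 → 2,3 → 1,3 → 1,2 → 0,2, total weight = 9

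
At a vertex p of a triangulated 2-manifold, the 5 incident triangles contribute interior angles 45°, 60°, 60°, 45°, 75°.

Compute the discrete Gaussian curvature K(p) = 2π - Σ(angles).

Sum of angles = 285°. K = 360° - 285° = 75° = 5π/12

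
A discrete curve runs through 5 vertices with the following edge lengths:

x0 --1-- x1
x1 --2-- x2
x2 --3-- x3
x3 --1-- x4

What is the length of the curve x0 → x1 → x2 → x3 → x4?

Arc length = 1 + 2 + 3 + 1 = 7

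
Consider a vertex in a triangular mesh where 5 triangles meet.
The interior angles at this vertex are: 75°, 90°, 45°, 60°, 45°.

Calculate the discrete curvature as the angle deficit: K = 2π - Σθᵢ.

Sum of angles = 315°. K = 360° - 315° = 45° = π/4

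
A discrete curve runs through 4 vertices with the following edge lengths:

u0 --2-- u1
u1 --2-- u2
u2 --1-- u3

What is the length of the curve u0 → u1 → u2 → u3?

Arc length = 2 + 2 + 1 = 5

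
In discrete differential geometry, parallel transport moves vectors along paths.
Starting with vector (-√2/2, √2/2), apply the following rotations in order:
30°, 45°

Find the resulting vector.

Total rotation: 30° + 45° = 75°. Final vector: (-0.8660, -0.5000)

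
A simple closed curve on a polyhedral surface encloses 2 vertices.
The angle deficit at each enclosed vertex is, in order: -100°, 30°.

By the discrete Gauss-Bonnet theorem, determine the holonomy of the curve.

Holonomy = total enclosed curvature = (-100°) + 30° = -70°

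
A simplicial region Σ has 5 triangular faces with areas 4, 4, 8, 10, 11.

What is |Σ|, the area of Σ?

4 + 4 + 8 + 10 + 11 = 37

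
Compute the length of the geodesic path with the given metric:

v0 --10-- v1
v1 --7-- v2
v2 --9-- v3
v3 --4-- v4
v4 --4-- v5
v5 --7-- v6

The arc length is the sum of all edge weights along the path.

Arc length = 10 + 7 + 9 + 4 + 4 + 7 = 41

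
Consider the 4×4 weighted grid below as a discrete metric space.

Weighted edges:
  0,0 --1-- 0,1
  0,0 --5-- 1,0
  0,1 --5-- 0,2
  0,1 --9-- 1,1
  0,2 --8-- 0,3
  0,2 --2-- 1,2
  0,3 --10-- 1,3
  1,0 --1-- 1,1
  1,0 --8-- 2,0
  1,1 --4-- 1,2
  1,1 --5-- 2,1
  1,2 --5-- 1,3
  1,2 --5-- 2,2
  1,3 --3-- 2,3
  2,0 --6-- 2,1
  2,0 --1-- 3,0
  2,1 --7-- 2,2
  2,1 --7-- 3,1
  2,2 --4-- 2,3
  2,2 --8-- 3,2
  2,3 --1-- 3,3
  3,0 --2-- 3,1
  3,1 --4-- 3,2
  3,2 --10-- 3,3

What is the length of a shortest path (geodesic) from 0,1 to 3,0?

Shortest path: 0,1 → 0,0 → 1,0 → 2,0 → 3,0, total weight = 15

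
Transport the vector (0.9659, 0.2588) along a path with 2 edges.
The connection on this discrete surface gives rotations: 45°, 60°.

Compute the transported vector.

Total rotation: 45° + 60° = 105°. Final vector: (-0.5000, 0.8660)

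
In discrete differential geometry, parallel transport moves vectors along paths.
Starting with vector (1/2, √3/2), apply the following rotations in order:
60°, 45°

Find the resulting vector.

Total rotation: 60° + 45° = 105°. Final vector: (-0.9659, 0.2588)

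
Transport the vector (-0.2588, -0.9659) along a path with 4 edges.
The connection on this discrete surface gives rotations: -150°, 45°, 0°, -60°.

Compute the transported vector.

Total rotation: (-150°) + 45° + 0° + (-60°) = -165°. Final vector: (0, 1)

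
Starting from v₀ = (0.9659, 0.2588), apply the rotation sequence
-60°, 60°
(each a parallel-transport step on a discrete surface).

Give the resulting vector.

Total rotation: (-60°) + 60° = 0°. Final vector: (0.9659, 0.2588)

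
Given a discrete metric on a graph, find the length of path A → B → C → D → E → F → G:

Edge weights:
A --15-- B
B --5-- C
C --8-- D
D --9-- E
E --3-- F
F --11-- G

Arc length = 15 + 5 + 8 + 9 + 3 + 11 = 51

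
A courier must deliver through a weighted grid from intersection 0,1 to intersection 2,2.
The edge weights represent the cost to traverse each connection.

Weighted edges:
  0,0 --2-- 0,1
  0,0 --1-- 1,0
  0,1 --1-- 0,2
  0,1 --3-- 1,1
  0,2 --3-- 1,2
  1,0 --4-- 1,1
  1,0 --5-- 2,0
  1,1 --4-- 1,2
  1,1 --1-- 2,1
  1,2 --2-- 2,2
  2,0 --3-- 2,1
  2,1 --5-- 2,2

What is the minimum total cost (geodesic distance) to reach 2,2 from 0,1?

Shortest path: 0,1 → 0,2 → 1,2 → 2,2, total weight = 6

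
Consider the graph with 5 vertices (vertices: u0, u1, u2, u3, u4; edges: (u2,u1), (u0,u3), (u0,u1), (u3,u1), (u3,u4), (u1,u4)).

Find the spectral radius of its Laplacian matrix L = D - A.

Degrees: deg(u0) = 2, deg(u1) = 4, deg(u2) = 1, deg(u3) = 3, deg(u4) = 2.
L = D − A with rows/columns ordered (u0, u1, u2, u3, u4):
  [ 2, -1,  0, -1,  0]
  [-1,  4, -1, -1, -1]
  [ 0, -1,  1,  0,  0]
  [-1, -1,  0,  3, -1]
  [ 0, -1,  0, -1,  2]
Characteristic polynomial: det(λI − L) = λ(λ − 1)(λ − 2)(λ − 4)(λ − 5).
Roots: λ = 0; (λ − 1) = 0 ⇒ λ = 1; (λ − 2) = 0 ⇒ λ = 2; (λ − 4) = 0 ⇒ λ = 4; (λ − 5) = 0 ⇒ λ = 5.
(Check: the roots sum (with multiplicity) to 12, matching trace L = Σdeg = 2·6 = 12.)
Laplacian eigenvalues: [0.0, 1.0, 2.0, 4.0, 5.0]. Largest eigenvalue (spectral radius) = 5.0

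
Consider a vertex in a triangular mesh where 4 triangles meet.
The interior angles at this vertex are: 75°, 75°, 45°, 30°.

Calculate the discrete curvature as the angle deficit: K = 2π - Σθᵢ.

Sum of angles = 225°. K = 360° - 225° = 135°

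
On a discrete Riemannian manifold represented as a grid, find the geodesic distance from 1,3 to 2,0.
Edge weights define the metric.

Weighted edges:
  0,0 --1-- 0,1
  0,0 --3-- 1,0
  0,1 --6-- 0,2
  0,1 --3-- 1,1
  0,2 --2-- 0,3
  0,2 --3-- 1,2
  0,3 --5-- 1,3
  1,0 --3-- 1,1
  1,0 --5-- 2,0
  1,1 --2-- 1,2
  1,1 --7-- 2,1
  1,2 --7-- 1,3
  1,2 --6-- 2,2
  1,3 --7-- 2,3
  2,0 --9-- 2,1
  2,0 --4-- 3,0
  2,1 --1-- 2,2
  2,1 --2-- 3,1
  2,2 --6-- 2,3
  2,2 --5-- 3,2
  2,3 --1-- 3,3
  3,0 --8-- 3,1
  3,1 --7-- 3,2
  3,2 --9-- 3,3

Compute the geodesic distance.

Shortest path: 1,3 → 1,2 → 1,1 → 1,0 → 2,0, total weight = 17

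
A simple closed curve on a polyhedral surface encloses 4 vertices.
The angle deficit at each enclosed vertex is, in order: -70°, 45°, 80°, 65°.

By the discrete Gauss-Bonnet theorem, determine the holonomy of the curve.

Holonomy = total enclosed curvature = (-70°) + 45° + 80° + 65° = 120°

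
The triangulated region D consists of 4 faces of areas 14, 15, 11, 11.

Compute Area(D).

14 + 15 + 11 + 11 = 51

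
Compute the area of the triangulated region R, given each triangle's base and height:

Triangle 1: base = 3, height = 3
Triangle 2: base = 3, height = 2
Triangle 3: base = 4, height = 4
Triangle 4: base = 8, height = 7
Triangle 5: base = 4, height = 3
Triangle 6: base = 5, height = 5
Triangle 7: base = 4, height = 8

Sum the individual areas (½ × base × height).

(1/2)×3×3 + (1/2)×3×2 + (1/2)×4×4 + (1/2)×8×7 + (1/2)×4×3 + (1/2)×5×5 + (1/2)×4×8 = 78.0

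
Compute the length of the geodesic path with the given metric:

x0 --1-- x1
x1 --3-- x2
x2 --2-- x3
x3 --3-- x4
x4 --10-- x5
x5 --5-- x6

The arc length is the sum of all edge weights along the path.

Arc length = 1 + 3 + 2 + 3 + 10 + 5 = 24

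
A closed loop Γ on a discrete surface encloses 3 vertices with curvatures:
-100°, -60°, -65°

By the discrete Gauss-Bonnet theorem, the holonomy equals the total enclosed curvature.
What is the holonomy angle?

Holonomy = total enclosed curvature = (-100°) + (-60°) + (-65°) = -225°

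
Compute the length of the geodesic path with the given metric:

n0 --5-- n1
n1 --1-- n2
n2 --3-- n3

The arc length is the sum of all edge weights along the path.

Arc length = 5 + 1 + 3 = 9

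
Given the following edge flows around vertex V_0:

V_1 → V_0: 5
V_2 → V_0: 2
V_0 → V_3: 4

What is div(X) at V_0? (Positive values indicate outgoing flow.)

Divergence = sum of outgoing flows = (-5) + (-2) + 4 = -3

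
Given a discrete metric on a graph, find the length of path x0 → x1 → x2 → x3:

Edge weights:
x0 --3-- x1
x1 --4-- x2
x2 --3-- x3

Arc length = 3 + 4 + 3 = 10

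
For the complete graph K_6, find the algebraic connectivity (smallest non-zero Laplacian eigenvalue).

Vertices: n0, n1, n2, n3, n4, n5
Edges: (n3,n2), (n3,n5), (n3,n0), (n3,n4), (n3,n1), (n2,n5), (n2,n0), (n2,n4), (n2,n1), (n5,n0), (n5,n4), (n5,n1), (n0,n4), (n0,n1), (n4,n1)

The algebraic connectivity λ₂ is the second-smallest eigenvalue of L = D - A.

For the complete graph K_n, L = nI − J (J = all-ones matrix). J has eigenvalues n (once, eigenvector 𝟙) and 0 (multiplicity n−1), so L has eigenvalues 0 (once) and n (multiplicity n−1). Here n = 6: eigenvalue 0 once and 6 with multiplicity 5.
Laplacian eigenvalues: [0.0, 6.0, 6.0, 6.0, 6.0, 6.0]. Algebraic connectivity (smallest non-zero eigenvalue) = 6.0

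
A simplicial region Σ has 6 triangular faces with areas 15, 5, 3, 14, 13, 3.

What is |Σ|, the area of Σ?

15 + 5 + 3 + 14 + 13 + 3 = 53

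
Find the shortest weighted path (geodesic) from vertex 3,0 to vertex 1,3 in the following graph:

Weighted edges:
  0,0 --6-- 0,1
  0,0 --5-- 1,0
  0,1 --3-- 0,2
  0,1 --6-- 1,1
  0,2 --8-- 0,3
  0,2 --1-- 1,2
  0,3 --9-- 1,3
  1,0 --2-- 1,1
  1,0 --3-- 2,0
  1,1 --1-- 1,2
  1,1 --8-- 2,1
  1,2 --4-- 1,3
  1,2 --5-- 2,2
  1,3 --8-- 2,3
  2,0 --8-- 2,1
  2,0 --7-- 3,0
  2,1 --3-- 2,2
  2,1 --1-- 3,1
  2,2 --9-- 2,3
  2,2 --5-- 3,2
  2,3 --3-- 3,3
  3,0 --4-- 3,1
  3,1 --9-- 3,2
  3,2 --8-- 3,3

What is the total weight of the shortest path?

Shortest path: 3,0 → 3,1 → 2,1 → 2,2 → 1,2 → 1,3, total weight = 17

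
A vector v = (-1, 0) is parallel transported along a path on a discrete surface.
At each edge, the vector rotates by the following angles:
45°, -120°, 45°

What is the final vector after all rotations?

Total rotation: 45° + (-120°) + 45° = -30°. Final vector: (-0.8660, 0.5000)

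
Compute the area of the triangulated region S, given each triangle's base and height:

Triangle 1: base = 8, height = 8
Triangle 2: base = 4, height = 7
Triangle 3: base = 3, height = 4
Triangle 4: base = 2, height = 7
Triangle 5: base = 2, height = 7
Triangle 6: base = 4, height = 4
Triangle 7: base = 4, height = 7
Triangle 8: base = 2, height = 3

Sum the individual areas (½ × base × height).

(1/2)×8×8 + (1/2)×4×7 + (1/2)×3×4 + (1/2)×2×7 + (1/2)×2×7 + (1/2)×4×4 + (1/2)×4×7 + (1/2)×2×3 = 91.0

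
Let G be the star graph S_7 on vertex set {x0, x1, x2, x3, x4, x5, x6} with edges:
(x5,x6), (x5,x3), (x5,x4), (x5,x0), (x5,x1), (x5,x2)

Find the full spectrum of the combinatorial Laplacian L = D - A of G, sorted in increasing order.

The star S_7 is the complete bipartite graph K_{1,6} (one hub of degree 6, 6 leaves of degree 1). The Laplacian spectrum of K_{p,q} is 0, p (multiplicity q−1), q (multiplicity p−1), p+q. With p = 1, q = 6: 0 once, 1 with multiplicity 5, and 7 once. (Check: trace L = sum of degrees = 12 = 5·1 + 7.)
Laplacian eigenvalues (increasing order): [0.0, 1.0, 1.0, 1.0, 1.0, 1.0, 7.0]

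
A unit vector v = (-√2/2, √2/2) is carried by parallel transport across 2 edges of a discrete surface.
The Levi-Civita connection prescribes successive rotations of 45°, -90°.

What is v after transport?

Total rotation: 45° + (-90°) = -45°. Final vector: (0, 1)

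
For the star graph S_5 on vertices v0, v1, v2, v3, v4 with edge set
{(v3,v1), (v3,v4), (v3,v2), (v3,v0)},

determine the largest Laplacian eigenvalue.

The star S_5 is the complete bipartite graph K_{1,4} (one hub of degree 4, 4 leaves of degree 1). The Laplacian spectrum of K_{p,q} is 0, p (multiplicity q−1), q (multiplicity p−1), p+q. With p = 1, q = 4: 0 once, 1 with multiplicity 3, and 5 once. (Check: trace L = sum of degrees = 8 = 3·1 + 5.)
Laplacian eigenvalues: [0.0, 1.0, 1.0, 1.0, 5.0]. Largest eigenvalue (spectral radius) = 5.0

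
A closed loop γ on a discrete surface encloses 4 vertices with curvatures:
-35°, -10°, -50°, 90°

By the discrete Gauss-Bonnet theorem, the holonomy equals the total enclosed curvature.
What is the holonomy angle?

Holonomy = total enclosed curvature = (-35°) + (-10°) + (-50°) + 90° = -5°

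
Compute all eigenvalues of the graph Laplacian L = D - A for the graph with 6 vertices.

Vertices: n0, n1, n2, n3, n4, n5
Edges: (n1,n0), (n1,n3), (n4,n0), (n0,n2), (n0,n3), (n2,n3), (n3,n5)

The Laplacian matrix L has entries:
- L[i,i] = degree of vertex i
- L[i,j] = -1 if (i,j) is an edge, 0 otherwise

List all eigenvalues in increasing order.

Degrees: deg(n0) = 4, deg(n1) = 2, deg(n2) = 2, deg(n3) = 4, deg(n4) = 1, deg(n5) = 1.
L = D − A with rows/columns ordered (n0, n1, n2, n3, n4, n5):
  [ 4, -1, -1, -1, -1,  0]
  [-1,  2,  0, -1,  0,  0]
  [-1,  0,  2, -1,  0,  0]
  [-1, -1, -1,  4,  0, -1]
  [-1,  0,  0,  0,  1,  0]
  [ 0,  0,  0, -1,  0,  1]
Characteristic polynomial: det(λI − L) = λ(λ² − 6λ + 4)(λ² − 6λ + 6)(λ − 2).
Roots: λ = 0; (λ² − 6λ + 4) = 0 ⇒ λ = 3 ± √5 ≈ 0.7639, 5.2361; (λ² − 6λ + 6) = 0 ⇒ λ = 3 ± √3 ≈ 1.2679, 4.7321; (λ − 2) = 0 ⇒ λ = 2.
(Check: the roots sum (with multiplicity) to 14, matching trace L = Σdeg = 2·7 = 14.)
Laplacian eigenvalues (increasing order): [0.0, 0.7639, 1.2679, 2.0, 4.7321, 5.2361]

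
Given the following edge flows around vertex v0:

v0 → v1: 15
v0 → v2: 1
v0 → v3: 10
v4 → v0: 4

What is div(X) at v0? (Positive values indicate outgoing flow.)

Divergence = sum of outgoing flows = 15 + 1 + 10 + (-4) = 22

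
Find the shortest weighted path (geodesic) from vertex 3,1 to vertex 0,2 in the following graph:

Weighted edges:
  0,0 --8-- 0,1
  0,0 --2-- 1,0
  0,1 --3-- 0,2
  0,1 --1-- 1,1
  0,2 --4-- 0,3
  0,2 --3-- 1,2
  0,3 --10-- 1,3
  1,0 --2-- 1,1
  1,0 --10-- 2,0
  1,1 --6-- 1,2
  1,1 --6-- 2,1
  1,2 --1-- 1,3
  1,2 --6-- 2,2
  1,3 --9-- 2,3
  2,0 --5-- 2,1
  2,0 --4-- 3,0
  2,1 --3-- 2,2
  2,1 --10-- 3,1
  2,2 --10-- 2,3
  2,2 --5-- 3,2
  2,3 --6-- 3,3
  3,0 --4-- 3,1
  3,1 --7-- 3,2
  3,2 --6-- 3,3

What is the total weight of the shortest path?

Shortest path: 3,1 → 2,1 → 1,1 → 0,1 → 0,2, total weight = 20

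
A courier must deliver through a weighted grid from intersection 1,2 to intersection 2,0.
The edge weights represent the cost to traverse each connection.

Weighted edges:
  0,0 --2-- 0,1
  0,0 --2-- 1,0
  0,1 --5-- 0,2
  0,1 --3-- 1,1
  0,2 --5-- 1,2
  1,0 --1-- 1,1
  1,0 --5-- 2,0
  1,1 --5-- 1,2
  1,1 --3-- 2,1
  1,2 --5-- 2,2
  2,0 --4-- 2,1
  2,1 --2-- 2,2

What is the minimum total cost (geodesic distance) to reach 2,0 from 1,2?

Shortest path: 1,2 → 1,1 → 1,0 → 2,0, total weight = 11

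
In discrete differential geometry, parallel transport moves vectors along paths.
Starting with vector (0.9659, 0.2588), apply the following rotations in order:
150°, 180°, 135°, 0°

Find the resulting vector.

Total rotation: 150° + 180° + 135° + 0° = 465° ≡ 105° (mod 360°). Final vector: (-0.5000, 0.8660)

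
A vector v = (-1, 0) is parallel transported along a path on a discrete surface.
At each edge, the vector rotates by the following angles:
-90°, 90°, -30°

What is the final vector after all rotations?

Total rotation: (-90°) + 90° + (-30°) = -30°. Final vector: (-0.8660, 0.5000)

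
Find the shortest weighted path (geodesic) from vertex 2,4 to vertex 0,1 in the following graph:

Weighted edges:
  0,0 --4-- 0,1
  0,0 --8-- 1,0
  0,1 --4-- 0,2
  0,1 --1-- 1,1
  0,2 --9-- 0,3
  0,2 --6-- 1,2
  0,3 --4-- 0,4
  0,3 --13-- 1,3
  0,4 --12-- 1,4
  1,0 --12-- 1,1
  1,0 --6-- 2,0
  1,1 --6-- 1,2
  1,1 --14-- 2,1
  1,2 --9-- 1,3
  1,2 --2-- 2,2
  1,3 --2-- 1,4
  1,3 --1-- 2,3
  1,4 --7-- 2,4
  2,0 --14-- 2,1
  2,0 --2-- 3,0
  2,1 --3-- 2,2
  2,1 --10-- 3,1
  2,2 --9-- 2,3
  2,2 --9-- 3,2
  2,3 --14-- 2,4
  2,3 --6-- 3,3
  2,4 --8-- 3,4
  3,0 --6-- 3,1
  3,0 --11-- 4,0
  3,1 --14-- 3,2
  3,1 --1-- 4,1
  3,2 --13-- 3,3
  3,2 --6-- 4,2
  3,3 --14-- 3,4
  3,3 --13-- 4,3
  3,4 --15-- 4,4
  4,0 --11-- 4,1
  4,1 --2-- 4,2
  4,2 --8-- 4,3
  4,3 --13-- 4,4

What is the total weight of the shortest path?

Shortest path: 2,4 → 1,4 → 1,3 → 1,2 → 1,1 → 0,1, total weight = 25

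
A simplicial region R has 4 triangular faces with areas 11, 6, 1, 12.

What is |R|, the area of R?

11 + 6 + 1 + 12 = 30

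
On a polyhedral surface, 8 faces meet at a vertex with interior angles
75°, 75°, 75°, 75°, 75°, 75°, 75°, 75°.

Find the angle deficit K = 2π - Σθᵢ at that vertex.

Sum of angles = 600°. K = 360° - 600° = -240° = -4π/3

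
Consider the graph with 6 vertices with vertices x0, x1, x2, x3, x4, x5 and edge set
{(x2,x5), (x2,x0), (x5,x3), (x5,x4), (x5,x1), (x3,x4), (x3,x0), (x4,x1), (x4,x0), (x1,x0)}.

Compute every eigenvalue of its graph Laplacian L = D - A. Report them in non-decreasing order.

Degrees: deg(x0) = 4, deg(x1) = 3, deg(x2) = 2, deg(x3) = 3, deg(x4) = 4, deg(x5) = 4.
L = D − A with rows/columns ordered (x0, x1, x2, x3, x4, x5):
  [ 4, -1, -1, -1, -1,  0]
  [-1,  3,  0,  0, -1, -1]
  [-1,  0,  2,  0,  0, -1]
  [-1,  0,  0,  3, -1, -1]
  [-1, -1,  0, -1,  4, -1]
  [ 0, -1, -1, -1, -1,  4]
Characteristic polynomial: det(λI − L) = λ(λ − 2)(λ − 3)(λ − 4)(λ − 5)(λ − 6).
Roots: λ = 0; (λ − 2) = 0 ⇒ λ = 2; (λ − 3) = 0 ⇒ λ = 3; (λ − 4) = 0 ⇒ λ = 4; (λ − 5) = 0 ⇒ λ = 5; (λ − 6) = 0 ⇒ λ = 6.
(Check: the roots sum (with multiplicity) to 20, matching trace L = Σdeg = 2·10 = 20.)
Laplacian eigenvalues (increasing order): [0.0, 2.0, 3.0, 4.0, 5.0, 6.0]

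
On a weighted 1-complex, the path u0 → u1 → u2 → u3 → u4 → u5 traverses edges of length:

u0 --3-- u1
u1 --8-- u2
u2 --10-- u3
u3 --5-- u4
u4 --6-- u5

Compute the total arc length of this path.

Arc length = 3 + 8 + 10 + 5 + 6 = 32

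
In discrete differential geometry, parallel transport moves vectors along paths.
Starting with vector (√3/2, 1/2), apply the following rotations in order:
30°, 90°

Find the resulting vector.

Total rotation: 30° + 90° = 120°. Final vector: (-0.8660, 0.5000)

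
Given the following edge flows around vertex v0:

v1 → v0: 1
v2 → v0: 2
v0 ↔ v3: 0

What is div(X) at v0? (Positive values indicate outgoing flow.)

Divergence = sum of outgoing flows = (-1) + (-2) + 0 = -3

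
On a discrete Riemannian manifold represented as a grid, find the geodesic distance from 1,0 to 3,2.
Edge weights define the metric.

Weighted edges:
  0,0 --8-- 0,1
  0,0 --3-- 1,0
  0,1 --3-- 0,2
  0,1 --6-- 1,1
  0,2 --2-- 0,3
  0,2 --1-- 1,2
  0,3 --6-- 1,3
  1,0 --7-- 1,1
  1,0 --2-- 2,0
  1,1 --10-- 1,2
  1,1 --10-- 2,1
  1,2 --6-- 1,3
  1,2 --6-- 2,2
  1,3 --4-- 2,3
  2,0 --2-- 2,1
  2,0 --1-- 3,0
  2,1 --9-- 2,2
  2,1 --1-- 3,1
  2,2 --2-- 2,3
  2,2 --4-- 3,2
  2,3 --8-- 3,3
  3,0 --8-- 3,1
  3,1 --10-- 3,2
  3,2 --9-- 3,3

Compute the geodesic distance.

Shortest path: 1,0 → 2,0 → 2,1 → 3,1 → 3,2, total weight = 15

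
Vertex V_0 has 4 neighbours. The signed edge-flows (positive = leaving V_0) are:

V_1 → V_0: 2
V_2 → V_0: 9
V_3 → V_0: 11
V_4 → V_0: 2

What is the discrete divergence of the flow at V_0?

Divergence = sum of outgoing flows = (-2) + (-9) + (-11) + (-2) = -24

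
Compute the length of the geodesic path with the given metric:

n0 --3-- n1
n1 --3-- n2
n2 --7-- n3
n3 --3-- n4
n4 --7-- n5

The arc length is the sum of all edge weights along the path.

Arc length = 3 + 3 + 7 + 3 + 7 = 23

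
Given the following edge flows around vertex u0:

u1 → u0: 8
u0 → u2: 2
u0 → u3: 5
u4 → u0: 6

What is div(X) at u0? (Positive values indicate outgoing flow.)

Divergence = sum of outgoing flows = (-8) + 2 + 5 + (-6) = -7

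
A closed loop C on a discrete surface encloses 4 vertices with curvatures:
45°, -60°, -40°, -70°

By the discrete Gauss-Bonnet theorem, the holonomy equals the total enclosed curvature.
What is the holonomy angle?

Holonomy = total enclosed curvature = 45° + (-60°) + (-40°) + (-70°) = -125°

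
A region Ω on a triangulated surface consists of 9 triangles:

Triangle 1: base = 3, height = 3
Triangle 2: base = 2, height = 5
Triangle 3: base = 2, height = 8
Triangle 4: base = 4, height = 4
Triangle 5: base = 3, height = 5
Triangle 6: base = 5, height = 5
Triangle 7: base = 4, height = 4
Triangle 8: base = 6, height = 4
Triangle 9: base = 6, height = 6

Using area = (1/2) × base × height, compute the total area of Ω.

(1/2)×3×3 + (1/2)×2×5 + (1/2)×2×8 + (1/2)×4×4 + (1/2)×3×5 + (1/2)×5×5 + (1/2)×4×4 + (1/2)×6×4 + (1/2)×6×6 = 83.5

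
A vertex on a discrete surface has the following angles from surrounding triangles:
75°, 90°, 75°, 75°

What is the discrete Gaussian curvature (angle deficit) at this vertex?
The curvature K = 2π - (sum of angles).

Sum of angles = 315°. K = 360° - 315° = 45°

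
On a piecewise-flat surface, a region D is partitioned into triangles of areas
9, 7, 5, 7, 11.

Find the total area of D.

9 + 7 + 5 + 7 + 11 = 39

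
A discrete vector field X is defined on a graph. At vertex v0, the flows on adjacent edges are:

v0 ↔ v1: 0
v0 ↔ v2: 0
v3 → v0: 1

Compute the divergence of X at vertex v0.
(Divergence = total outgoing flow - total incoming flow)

Divergence = sum of outgoing flows = 0 + 0 + (-1) = -1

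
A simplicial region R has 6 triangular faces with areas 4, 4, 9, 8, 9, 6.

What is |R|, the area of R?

4 + 4 + 9 + 8 + 9 + 6 = 40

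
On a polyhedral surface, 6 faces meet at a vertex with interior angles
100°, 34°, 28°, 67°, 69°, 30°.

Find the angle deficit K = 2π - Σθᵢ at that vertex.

Sum of angles = 328°. K = 360° - 328° = 32° = 8π/45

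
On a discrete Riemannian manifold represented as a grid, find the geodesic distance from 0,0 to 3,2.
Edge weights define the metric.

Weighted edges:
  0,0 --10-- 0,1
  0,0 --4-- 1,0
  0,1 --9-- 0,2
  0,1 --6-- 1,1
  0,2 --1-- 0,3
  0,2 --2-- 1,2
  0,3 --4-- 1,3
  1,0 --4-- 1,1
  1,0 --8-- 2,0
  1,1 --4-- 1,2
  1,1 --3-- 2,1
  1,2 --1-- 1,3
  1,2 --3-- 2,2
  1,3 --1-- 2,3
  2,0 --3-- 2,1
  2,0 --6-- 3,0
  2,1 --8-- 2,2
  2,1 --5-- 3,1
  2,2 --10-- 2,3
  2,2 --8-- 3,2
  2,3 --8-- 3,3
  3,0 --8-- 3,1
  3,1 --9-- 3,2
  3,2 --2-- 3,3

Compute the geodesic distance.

Shortest path: 0,0 → 1,0 → 1,1 → 1,2 → 2,2 → 3,2, total weight = 23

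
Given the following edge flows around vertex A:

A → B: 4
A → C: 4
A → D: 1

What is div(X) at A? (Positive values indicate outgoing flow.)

Divergence = sum of outgoing flows = 4 + 4 + 1 = 9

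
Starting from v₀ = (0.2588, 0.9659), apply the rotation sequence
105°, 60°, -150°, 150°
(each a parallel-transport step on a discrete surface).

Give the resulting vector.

Total rotation: 105° + 60° + (-150°) + 150° = 165°. Final vector: (-0.5000, -0.8660)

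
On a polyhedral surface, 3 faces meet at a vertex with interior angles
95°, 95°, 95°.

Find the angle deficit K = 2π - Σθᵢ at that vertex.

Sum of angles = 285°. K = 360° - 285° = 75° = 5π/12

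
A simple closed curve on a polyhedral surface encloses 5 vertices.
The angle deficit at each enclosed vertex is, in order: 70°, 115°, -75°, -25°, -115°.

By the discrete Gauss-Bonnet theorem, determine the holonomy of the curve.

Holonomy = total enclosed curvature = 70° + 115° + (-75°) + (-25°) + (-115°) = -30°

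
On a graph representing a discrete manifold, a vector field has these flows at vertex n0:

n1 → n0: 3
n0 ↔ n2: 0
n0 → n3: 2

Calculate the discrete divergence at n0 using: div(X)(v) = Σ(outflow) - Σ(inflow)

Divergence = sum of outgoing flows = (-3) + 0 + 2 = -1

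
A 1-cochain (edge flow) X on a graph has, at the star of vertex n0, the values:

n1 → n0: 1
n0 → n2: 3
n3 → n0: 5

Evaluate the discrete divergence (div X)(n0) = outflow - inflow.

Divergence = sum of outgoing flows = (-1) + 3 + (-5) = -3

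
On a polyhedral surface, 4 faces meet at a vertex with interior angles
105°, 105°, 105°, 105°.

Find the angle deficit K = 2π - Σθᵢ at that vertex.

Sum of angles = 420°. K = 360° - 420° = -60° = -π/3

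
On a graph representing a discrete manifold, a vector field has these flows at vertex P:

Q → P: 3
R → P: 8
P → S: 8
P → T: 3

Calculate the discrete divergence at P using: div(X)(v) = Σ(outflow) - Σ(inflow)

Divergence = sum of outgoing flows = (-3) + (-8) + 8 + 3 = 0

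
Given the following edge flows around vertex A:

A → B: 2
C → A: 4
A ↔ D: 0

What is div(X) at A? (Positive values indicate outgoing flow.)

Divergence = sum of outgoing flows = 2 + (-4) + 0 = -2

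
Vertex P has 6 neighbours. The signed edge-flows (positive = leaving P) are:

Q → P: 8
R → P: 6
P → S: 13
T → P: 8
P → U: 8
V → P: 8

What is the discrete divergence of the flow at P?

Divergence = sum of outgoing flows = (-8) + (-6) + 13 + (-8) + 8 + (-8) = -9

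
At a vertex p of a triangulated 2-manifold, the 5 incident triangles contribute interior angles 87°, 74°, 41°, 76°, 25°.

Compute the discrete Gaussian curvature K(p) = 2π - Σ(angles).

Sum of angles = 303°. K = 360° - 303° = 57° = 19π/60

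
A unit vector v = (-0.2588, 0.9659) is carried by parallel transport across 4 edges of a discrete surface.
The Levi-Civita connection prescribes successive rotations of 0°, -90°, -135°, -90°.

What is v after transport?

Total rotation: 0° + (-90°) + (-135°) + (-90°) = -315° ≡ 45° (mod 360°). Final vector: (-0.8660, 0.5000)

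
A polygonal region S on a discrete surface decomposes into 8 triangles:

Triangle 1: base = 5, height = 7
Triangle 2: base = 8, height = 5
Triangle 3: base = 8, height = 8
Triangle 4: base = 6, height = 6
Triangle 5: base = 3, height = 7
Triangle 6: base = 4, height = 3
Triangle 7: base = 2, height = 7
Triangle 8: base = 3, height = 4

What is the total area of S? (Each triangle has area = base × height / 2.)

(1/2)×5×7 + (1/2)×8×5 + (1/2)×8×8 + (1/2)×6×6 + (1/2)×3×7 + (1/2)×4×3 + (1/2)×2×7 + (1/2)×3×4 = 117.0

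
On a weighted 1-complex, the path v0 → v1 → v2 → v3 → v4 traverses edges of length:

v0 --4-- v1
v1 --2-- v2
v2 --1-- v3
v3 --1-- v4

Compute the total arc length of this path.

Arc length = 4 + 2 + 1 + 1 = 8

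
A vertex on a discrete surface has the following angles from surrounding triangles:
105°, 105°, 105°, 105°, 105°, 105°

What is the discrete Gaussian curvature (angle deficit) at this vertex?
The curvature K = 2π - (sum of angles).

Sum of angles = 630°. K = 360° - 630° = -270°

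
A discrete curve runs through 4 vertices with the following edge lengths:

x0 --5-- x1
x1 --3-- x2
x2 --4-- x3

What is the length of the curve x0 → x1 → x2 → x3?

Arc length = 5 + 3 + 4 = 12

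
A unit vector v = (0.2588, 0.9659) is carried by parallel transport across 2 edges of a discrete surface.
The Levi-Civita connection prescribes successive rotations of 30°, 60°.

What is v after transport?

Total rotation: 30° + 60° = 90°. Final vector: (-0.9659, 0.2588)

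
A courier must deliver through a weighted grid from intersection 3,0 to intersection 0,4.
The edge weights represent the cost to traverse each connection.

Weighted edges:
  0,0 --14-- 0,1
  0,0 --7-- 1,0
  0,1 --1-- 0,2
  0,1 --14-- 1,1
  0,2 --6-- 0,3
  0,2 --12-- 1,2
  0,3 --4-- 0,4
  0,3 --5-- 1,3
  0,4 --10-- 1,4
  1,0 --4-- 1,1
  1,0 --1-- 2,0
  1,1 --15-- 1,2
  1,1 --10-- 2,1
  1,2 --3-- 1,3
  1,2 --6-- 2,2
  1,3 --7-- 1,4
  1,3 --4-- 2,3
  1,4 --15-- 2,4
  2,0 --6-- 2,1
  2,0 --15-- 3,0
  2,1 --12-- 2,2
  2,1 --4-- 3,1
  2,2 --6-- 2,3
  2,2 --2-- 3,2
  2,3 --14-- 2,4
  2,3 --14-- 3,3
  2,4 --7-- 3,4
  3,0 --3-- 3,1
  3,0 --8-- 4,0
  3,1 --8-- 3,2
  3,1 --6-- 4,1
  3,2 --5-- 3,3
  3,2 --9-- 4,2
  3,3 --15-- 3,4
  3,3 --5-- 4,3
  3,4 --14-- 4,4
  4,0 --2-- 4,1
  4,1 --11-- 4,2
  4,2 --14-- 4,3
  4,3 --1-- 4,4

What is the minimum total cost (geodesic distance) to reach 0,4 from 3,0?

Shortest path: 3,0 → 3,1 → 3,2 → 2,2 → 1,2 → 1,3 → 0,3 → 0,4, total weight = 31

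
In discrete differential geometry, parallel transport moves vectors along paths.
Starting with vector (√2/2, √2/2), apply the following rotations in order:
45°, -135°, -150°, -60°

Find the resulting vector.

Total rotation: 45° + (-135°) + (-150°) + (-60°) = -300° ≡ 60° (mod 360°). Final vector: (-0.2588, 0.9659)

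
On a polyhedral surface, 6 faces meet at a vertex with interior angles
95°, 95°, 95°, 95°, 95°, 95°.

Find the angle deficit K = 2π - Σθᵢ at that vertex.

Sum of angles = 570°. K = 360° - 570° = -210°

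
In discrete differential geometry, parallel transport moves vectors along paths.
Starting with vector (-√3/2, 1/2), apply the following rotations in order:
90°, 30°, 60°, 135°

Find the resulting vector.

Total rotation: 90° + 30° + 60° + 135° = 315° ≡ -45° (mod 360°). Final vector: (-0.2588, 0.9659)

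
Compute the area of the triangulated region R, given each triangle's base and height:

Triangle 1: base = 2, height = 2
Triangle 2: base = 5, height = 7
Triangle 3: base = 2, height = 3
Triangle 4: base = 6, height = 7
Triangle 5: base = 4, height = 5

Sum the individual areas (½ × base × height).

(1/2)×2×2 + (1/2)×5×7 + (1/2)×2×3 + (1/2)×6×7 + (1/2)×4×5 = 53.5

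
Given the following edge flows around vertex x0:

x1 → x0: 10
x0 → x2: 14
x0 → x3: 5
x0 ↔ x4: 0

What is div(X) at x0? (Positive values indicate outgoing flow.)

Divergence = sum of outgoing flows = (-10) + 14 + 5 + 0 = 9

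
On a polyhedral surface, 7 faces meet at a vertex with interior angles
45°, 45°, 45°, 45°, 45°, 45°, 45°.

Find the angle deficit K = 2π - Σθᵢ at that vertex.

Sum of angles = 315°. K = 360° - 315° = 45° = π/4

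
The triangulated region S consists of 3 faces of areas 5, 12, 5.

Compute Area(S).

5 + 12 + 5 = 22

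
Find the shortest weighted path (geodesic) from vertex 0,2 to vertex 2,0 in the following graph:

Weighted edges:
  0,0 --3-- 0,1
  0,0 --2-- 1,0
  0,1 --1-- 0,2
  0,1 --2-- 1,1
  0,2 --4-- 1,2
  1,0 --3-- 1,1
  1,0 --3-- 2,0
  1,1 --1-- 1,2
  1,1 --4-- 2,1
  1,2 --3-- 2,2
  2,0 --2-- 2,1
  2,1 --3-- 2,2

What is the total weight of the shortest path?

Shortest path: 0,2 → 0,1 → 1,1 → 1,0 → 2,0, total weight = 9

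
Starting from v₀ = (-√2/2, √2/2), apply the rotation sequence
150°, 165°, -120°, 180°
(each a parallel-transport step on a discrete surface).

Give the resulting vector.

Total rotation: 150° + 165° + (-120°) + 180° = 375° ≡ 15° (mod 360°). Final vector: (-0.8660, 0.5000)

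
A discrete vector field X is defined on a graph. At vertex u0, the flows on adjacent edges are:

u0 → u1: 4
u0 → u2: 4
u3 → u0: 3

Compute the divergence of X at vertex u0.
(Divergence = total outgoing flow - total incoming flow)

Divergence = sum of outgoing flows = 4 + 4 + (-3) = 5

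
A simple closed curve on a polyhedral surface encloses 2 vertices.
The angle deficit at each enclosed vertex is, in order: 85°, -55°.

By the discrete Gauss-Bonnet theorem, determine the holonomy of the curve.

Holonomy = total enclosed curvature = 85° + (-55°) = 30°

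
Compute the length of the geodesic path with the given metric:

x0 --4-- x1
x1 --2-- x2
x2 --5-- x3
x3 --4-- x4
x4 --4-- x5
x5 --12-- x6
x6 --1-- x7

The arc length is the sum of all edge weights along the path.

Arc length = 4 + 2 + 5 + 4 + 4 + 12 + 1 = 32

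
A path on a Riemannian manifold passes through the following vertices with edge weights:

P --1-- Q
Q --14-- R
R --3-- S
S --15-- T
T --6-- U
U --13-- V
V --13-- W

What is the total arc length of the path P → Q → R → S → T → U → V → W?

Arc length = 1 + 14 + 3 + 15 + 6 + 13 + 13 = 65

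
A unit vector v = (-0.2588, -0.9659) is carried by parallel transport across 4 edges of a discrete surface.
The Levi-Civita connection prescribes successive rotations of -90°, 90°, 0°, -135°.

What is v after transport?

Total rotation: (-90°) + 90° + 0° + (-135°) = -135°. Final vector: (-0.5000, 0.8660)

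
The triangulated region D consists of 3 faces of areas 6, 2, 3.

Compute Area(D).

6 + 2 + 3 = 11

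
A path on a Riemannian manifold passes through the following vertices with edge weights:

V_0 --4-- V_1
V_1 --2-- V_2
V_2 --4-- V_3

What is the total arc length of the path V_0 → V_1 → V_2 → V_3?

Arc length = 4 + 2 + 4 = 10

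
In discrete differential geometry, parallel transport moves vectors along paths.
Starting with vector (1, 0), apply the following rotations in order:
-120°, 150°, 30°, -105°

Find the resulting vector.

Total rotation: (-120°) + 150° + 30° + (-105°) = -45°. Final vector: (0.7071, -0.7071)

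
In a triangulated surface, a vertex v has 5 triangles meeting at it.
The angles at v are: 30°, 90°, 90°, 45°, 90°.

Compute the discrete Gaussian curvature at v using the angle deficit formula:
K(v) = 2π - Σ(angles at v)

Sum of angles = 345°. K = 360° - 345° = 15°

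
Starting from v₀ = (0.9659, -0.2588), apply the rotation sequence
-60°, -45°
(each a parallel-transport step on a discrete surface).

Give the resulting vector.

Total rotation: (-60°) + (-45°) = -105°. Final vector: (-0.5000, -0.8660)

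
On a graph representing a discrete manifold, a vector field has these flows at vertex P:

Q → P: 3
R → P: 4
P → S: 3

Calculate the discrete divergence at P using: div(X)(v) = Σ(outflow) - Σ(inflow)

Divergence = sum of outgoing flows = (-3) + (-4) + 3 = -4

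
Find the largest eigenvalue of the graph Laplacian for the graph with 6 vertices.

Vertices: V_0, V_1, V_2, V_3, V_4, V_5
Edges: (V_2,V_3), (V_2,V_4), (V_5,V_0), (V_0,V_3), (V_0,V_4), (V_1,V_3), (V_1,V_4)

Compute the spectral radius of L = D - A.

Degrees: deg(V_0) = 3, deg(V_1) = 2, deg(V_2) = 2, deg(V_3) = 3, deg(V_4) = 3, deg(V_5) = 1.
L = D − A with rows/columns ordered (V_0, V_1, V_2, V_3, V_4, V_5):
  [ 3,  0,  0, -1, -1, -1]
  [ 0,  2,  0, -1, -1,  0]
  [ 0,  0,  2, -1, -1,  0]
  [-1, -1, -1,  3,  0,  0]
  [-1, -1, -1,  0,  3,  0]
  [-1,  0,  0,  0,  0,  1]
Characteristic polynomial: det(λI − L) = λ(λ² − 6λ + 4)(λ − 2)(λ − 3)².
Roots: λ = 0; (λ² − 6λ + 4) = 0 ⇒ λ = 3 ± √5 ≈ 0.7639, 5.2361; (λ − 2) = 0 ⇒ λ = 2; (λ − 3) = 0 ⇒ λ = 3 (multiplicity 2).
(Check: the roots sum (with multiplicity) to 14, matching trace L = Σdeg = 2·7 = 14.)
Laplacian eigenvalues: [0.0, 0.7639, 2.0, 3.0, 3.0, 5.2361]. Largest eigenvalue (spectral radius) = 5.2361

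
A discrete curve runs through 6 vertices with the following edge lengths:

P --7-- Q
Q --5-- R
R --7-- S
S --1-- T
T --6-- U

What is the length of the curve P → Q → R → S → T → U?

Arc length = 7 + 5 + 7 + 1 + 6 = 26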